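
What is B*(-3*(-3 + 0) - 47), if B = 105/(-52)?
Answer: 1995/26 ≈ 76.731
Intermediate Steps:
B = -105/52 (B = 105*(-1/52) = -105/52 ≈ -2.0192)
B*(-3*(-3 + 0) - 47) = -105*(-3*(-3 + 0) - 47)/52 = -105*(-3*(-3) - 47)/52 = -105*(9 - 47)/52 = -105/52*(-38) = 1995/26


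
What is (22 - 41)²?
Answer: 361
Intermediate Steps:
(22 - 41)² = (-19)² = 361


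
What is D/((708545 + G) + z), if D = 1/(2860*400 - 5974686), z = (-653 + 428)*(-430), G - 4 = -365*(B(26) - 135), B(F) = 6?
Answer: -1/4117599455424 ≈ -2.4286e-13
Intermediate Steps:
G = 47089 (G = 4 - 365*(6 - 135) = 4 - 365*(-129) = 4 + 47085 = 47089)
z = 96750 (z = -225*(-430) = 96750)
D = -1/4830686 (D = 1/(1144000 - 5974686) = 1/(-4830686) = -1/4830686 ≈ -2.0701e-7)
D/((708545 + G) + z) = -1/(4830686*((708545 + 47089) + 96750)) = -1/(4830686*(755634 + 96750)) = -1/4830686/852384 = -1/4830686*1/852384 = -1/4117599455424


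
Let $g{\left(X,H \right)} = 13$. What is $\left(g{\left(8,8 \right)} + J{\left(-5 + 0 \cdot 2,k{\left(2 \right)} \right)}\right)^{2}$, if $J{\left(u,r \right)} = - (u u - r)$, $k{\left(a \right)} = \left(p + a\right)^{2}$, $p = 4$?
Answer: $576$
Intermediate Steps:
$k{\left(a \right)} = \left(4 + a\right)^{2}$
$J{\left(u,r \right)} = r - u^{2}$ ($J{\left(u,r \right)} = - (u^{2} - r) = r - u^{2}$)
$\left(g{\left(8,8 \right)} + J{\left(-5 + 0 \cdot 2,k{\left(2 \right)} \right)}\right)^{2} = \left(13 - \left(\left(-5 + 0 \cdot 2\right)^{2} - \left(4 + 2\right)^{2}\right)\right)^{2} = \left(13 + \left(6^{2} - \left(-5 + 0\right)^{2}\right)\right)^{2} = \left(13 + \left(36 - \left(-5\right)^{2}\right)\right)^{2} = \left(13 + \left(36 - 25\right)\right)^{2} = \left(13 + 11\right)^{2} = 24^{2} = 576$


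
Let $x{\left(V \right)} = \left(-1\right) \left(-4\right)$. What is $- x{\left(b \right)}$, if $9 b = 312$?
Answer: $-4$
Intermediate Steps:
$b = \frac{104}{3}$ ($b = \frac{1}{9} \cdot 312 = \frac{104}{3} \approx 34.667$)
$x{\left(V \right)} = 4$
$- x{\left(b \right)} = \left(-1\right) 4 = -4$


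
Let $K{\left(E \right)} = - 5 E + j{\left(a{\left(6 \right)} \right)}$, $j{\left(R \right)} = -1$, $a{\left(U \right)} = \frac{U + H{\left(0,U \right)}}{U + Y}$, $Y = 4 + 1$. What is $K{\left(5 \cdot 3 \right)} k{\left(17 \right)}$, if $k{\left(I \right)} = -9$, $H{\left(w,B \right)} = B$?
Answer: $684$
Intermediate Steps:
$Y = 5$
$a{\left(U \right)} = \frac{2 U}{5 + U}$ ($a{\left(U \right)} = \frac{U + U}{U + 5} = \frac{2 U}{5 + U}$)
$K{\left(E \right)} = -1 - 5 E$ ($K{\left(E \right)} = - 5 E - 1 = -1 - 5 E$)
$K{\left(5 \cdot 3 \right)} k{\left(17 \right)} = \left(-1 - 5 \cdot 5 \cdot 3\right) \left(-9\right) = \left(-1 - 75\right) \left(-9\right) = \left(-76\right) \left(-9\right) = 684$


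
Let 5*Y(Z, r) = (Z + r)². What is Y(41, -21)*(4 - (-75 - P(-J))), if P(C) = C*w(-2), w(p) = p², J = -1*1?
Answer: 6640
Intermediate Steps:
J = -1
Y(Z, r) = (Z + r)²/5
P(C) = 4*C (P(C) = C*(-2)² = C*4 = 4*C)
Y(41, -21)*(4 - (-75 - P(-J))) = ((41 - 21)²/5)*(4 - (-75 - 4*(-1*(-1)))) = ((⅕)*20²)*(4 - (-75 - 4)) = ((⅕)*400)*(4 - (-75 - 1*4)) = 80*(4 - (-75 - 4)) = 80*(4 - 1*(-79)) = 80*(4 + 79) = 80*83 = 6640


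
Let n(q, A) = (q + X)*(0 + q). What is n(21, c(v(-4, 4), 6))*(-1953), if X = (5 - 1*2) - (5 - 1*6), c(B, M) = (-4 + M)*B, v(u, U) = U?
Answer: -1025325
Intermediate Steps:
c(B, M) = B*(-4 + M)
X = 4 (X = (5 - 2) - (5 - 6) = 3 - 1*(-1) = 3 + 1 = 4)
n(q, A) = q*(4 + q) (n(q, A) = (q + 4)*(0 + q) = (4 + q)*q = q*(4 + q))
n(21, c(v(-4, 4), 6))*(-1953) = (21*(4 + 21))*(-1953) = (21*25)*(-1953) = 525*(-1953) = -1025325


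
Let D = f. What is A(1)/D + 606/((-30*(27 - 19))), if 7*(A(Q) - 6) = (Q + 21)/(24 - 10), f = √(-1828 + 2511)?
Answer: -101/40 + 305*√683/33467 ≈ -2.2868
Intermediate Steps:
f = √683 ≈ 26.134
A(Q) = 87/14 + Q/98 (A(Q) = 6 + ((Q + 21)/(24 - 10))/7 = 6 + ((21 + Q)/14)/7 = 6 + ((21 + Q)*(1/14))/7 = 6 + (3/2 + Q/14)/7 = 6 + (3/14 + Q/98) = 87/14 + Q/98)
D = √683 ≈ 26.134
A(1)/D + 606/((-30*(27 - 19))) = (87/14 + (1/98)*1)/(√683) + 606/((-30*(27 - 19))) = (87/14 + 1/98)*(√683/683) + 606/((-30*8)) = 305*(√683/683)/49 + 606/(-240) = 305*√683/33467 + 606*(-1/240) = 305*√683/33467 - 101/40 = -101/40 + 305*√683/33467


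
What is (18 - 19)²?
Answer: 1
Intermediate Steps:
(18 - 19)² = (-1)² = 1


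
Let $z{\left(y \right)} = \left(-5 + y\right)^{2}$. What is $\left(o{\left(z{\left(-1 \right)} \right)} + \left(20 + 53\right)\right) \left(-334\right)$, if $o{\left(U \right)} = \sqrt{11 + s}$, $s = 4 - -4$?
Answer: $-24382 - 334 \sqrt{19} \approx -25838.0$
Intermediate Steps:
$s = 8$ ($s = 4 + 4 = 8$)
$o{\left(U \right)} = \sqrt{19}$ ($o{\left(U \right)} = \sqrt{11 + 8} = \sqrt{19}$)
$\left(o{\left(z{\left(-1 \right)} \right)} + \left(20 + 53\right)\right) \left(-334\right) = \left(\sqrt{19} + \left(20 + 53\right)\right) \left(-334\right) = \left(\sqrt{19} + 73\right) \left(-334\right) = \left(73 + \sqrt{19}\right) \left(-334\right) = -24382 - 334 \sqrt{19}$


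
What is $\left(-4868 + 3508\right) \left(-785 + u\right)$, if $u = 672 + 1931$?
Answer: $-2472480$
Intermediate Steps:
$u = 2603$
$\left(-4868 + 3508\right) \left(-785 + u\right) = \left(-4868 + 3508\right) \left(-785 + 2603\right) = \left(-1360\right) 1818 = -2472480$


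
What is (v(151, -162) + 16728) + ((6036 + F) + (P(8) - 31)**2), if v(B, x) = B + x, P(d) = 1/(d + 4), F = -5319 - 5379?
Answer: 1873561/144 ≈ 13011.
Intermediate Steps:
F = -10698
P(d) = 1/(4 + d)
(v(151, -162) + 16728) + ((6036 + F) + (P(8) - 31)**2) = ((151 - 162) + 16728) + ((6036 - 10698) + (1/(4 + 8) - 31)**2) = (-11 + 16728) + (-4662 + (1/12 - 31)**2) = 16717 + (-4662 + (1/12 - 31)**2) = 16717 + (-4662 + (-371/12)**2) = 16717 + (-4662 + 137641/144) = 16717 - 533687/144 = 1873561/144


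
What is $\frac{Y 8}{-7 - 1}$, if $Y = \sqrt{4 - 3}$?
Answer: $-1$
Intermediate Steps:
$Y = 1$ ($Y = \sqrt{1} = 1$)
$\frac{Y 8}{-7 - 1} = \frac{1 \cdot 8}{-7 - 1} = \frac{8}{-8} = 8 \left(- \frac{1}{8}\right) = -1$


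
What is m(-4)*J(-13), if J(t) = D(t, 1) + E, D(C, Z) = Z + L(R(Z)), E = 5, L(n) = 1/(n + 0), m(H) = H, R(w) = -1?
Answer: -20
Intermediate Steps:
L(n) = 1/n
D(C, Z) = -1 + Z (D(C, Z) = Z + 1/(-1) = Z - 1 = -1 + Z)
J(t) = 5 (J(t) = (-1 + 1) + 5 = 0 + 5 = 5)
m(-4)*J(-13) = -4*5 = -20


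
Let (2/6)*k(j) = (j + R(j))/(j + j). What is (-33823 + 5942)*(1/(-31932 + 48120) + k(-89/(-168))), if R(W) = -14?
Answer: 1532063096837/1440732 ≈ 1.0634e+6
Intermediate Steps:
k(j) = 3*(-14 + j)/(2*j) (k(j) = 3*((j - 14)/(j + j)) = 3*((-14 + j)/((2*j))) = 3*((-14 + j)*(1/(2*j))) = 3*((-14 + j)/(2*j)) = 3*(-14 + j)/(2*j))
(-33823 + 5942)*(1/(-31932 + 48120) + k(-89/(-168))) = (-33823 + 5942)*(1/(-31932 + 48120) + (3/2 - 21/((-89/(-168))))) = -27881*(1/16188 + (3/2 - 21/((-89*(-1/168))))) = -27881*(1/16188 + (3/2 - 21/89/168)) = -27881*(1/16188 + (3/2 - 21*168/89)) = -27881*(1/16188 + (3/2 - 3528/89)) = -27881*(1/16188 - 6789/178) = -27881*(-54950077/1440732) = 1532063096837/1440732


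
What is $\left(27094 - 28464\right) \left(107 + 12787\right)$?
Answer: $-17664780$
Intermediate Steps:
$\left(27094 - 28464\right) \left(107 + 12787\right) = \left(-1370\right) 12894 = -17664780$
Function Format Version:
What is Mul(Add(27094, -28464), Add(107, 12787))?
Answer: -17664780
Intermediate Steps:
Mul(Add(27094, -28464), Add(107, 12787)) = Mul(-1370, 12894) = -17664780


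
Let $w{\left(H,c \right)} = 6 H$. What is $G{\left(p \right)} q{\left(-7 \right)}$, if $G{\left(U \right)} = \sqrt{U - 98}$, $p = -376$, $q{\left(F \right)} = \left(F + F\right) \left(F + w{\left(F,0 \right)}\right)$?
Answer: $686 i \sqrt{474} \approx 14935.0 i$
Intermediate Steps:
$q{\left(F \right)} = 14 F^{2}$ ($q{\left(F \right)} = \left(F + F\right) \left(F + 6 F\right) = 2 F 7 F = 14 F^{2}$)
$G{\left(U \right)} = \sqrt{-98 + U}$
$G{\left(p \right)} q{\left(-7 \right)} = \sqrt{-98 - 376} \cdot 14 \left(-7\right)^{2} = \sqrt{-474} \cdot 14 \cdot 49 = i \sqrt{474} \cdot 686 = 686 i \sqrt{474}$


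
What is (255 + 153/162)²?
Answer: 21224449/324 ≈ 65508.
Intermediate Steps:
(255 + 153/162)² = (255 + 153*(1/162))² = (255 + 17/18)² = (4607/18)² = 21224449/324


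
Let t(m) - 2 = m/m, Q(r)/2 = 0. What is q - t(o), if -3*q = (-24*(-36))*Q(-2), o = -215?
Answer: -3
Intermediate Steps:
Q(r) = 0 (Q(r) = 2*0 = 0)
t(m) = 3 (t(m) = 2 + m/m = 2 + 1 = 3)
q = 0 (q = -(-24*(-36))*0/3 = -288*0 = -⅓*0 = 0)
q - t(o) = 0 - 1*3 = 0 - 3 = -3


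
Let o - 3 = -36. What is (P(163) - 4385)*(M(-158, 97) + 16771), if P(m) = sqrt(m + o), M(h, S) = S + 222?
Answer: -74939650 + 17090*sqrt(130) ≈ -7.4745e+7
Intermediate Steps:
o = -33 (o = 3 - 36 = -33)
M(h, S) = 222 + S
P(m) = sqrt(-33 + m) (P(m) = sqrt(m - 33) = sqrt(-33 + m))
(P(163) - 4385)*(M(-158, 97) + 16771) = (sqrt(-33 + 163) - 4385)*((222 + 97) + 16771) = (sqrt(130) - 4385)*(319 + 16771) = (-4385 + sqrt(130))*17090 = -74939650 + 17090*sqrt(130)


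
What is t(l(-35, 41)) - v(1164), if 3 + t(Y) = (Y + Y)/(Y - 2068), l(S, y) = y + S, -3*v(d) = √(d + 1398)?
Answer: -3099/1031 + √2562/3 ≈ 13.866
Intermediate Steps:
v(d) = -√(1398 + d)/3 (v(d) = -√(d + 1398)/3 = -√(1398 + d)/3)
l(S, y) = S + y
t(Y) = -3 + 2*Y/(-2068 + Y) (t(Y) = -3 + (Y + Y)/(Y - 2068) = -3 + (2*Y)/(-2068 + Y) = -3 + 2*Y/(-2068 + Y))
t(l(-35, 41)) - v(1164) = (6204 - (-35 + 41))/(-2068 + (-35 + 41)) - (-1)*√(1398 + 1164)/3 = (6204 - 1*6)/(-2068 + 6) - (-1)*√2562/3 = (6204 - 6)/(-2062) + √2562/3 = -1/2062*6198 + √2562/3 = -3099/1031 + √2562/3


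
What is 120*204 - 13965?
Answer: 10515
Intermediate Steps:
120*204 - 13965 = 24480 - 13965 = 10515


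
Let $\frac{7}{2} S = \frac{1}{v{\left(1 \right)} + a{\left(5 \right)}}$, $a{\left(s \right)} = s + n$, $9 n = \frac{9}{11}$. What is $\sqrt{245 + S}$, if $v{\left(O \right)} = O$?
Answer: $\frac{\sqrt{53900763}}{469} \approx 15.654$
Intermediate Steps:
$n = \frac{1}{11}$ ($n = \frac{9 \cdot \frac{1}{11}}{9} = \frac{1}{9} \cdot \frac{9}{11} = \frac{1}{11} \approx 0.090909$)
$a{\left(s \right)} = \frac{1}{11} + s$ ($a{\left(s \right)} = s + \frac{1}{11} = \frac{1}{11} + s$)
$S = \frac{22}{469}$ ($S = \frac{2}{7 \left(1 + \left(\frac{1}{11} + 5\right)\right)} = \frac{2}{7 \left(1 + \frac{56}{11}\right)} = \frac{2}{7 \cdot \frac{67}{11}} = \frac{2}{7} \cdot \frac{11}{67} = \frac{22}{469} \approx 0.046908$)
$\sqrt{245 + S} = \sqrt{245 + \frac{22}{469}} = \sqrt{\frac{114927}{469}} = \frac{\sqrt{53900763}}{469}$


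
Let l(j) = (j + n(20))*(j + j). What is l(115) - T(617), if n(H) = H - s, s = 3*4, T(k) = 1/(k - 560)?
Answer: 1612529/57 ≈ 28290.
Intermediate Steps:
T(k) = 1/(-560 + k)
s = 12
n(H) = -12 + H (n(H) = H - 1*12 = H - 12 = -12 + H)
l(j) = 2*j*(8 + j) (l(j) = (j + (-12 + 20))*(j + j) = (j + 8)*(2*j) = (8 + j)*(2*j) = 2*j*(8 + j))
l(115) - T(617) = 2*115*(8 + 115) - 1/(-560 + 617) = 2*115*123 - 1/57 = 28290 - 1*1/57 = 28290 - 1/57 = 1612529/57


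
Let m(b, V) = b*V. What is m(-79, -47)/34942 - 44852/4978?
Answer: -774367635/86970638 ≈ -8.9038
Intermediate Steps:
m(b, V) = V*b
m(-79, -47)/34942 - 44852/4978 = -47*(-79)/34942 - 44852/4978 = 3713*(1/34942) - 44852*1/4978 = 3713/34942 - 22426/2489 = -774367635/86970638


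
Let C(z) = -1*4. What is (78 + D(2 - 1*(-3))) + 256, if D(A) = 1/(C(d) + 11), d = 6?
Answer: 2339/7 ≈ 334.14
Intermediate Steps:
C(z) = -4
D(A) = ⅐ (D(A) = 1/(-4 + 11) = 1/7 = ⅐)
(78 + D(2 - 1*(-3))) + 256 = (78 + ⅐) + 256 = 547/7 + 256 = 2339/7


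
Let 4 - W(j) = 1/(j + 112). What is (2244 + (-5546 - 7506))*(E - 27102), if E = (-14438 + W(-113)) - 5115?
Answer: 504193200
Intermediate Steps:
W(j) = 4 - 1/(112 + j) (W(j) = 4 - 1/(j + 112) = 4 - 1/(112 + j))
E = -19548 (E = (-14438 + (447 + 4*(-113))/(112 - 113)) - 5115 = (-14438 + (447 - 452)/(-1)) - 5115 = (-14438 - 1*(-5)) - 5115 = (-14438 + 5) - 5115 = -14433 - 5115 = -19548)
(2244 + (-5546 - 7506))*(E - 27102) = (2244 + (-5546 - 7506))*(-19548 - 27102) = (2244 - 13052)*(-46650) = -10808*(-46650) = 504193200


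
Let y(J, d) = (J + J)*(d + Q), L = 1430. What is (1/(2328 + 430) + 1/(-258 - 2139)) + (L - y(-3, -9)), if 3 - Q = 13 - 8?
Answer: 9017302703/6610926 ≈ 1364.0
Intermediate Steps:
Q = -2 (Q = 3 - (13 - 8) = 3 - 1*5 = 3 - 5 = -2)
y(J, d) = 2*J*(-2 + d) (y(J, d) = (J + J)*(d - 2) = (2*J)*(-2 + d) = 2*J*(-2 + d))
(1/(2328 + 430) + 1/(-258 - 2139)) + (L - y(-3, -9)) = (1/(2328 + 430) + 1/(-258 - 2139)) + (1430 - 2*(-3)*(-2 - 9)) = (1/2758 + 1/(-2397)) + (1430 - 2*(-3)*(-11)) = (1/2758 - 1/2397) + (1430 - 1*66) = -361/6610926 + (1430 - 66) = -361/6610926 + 1364 = 9017302703/6610926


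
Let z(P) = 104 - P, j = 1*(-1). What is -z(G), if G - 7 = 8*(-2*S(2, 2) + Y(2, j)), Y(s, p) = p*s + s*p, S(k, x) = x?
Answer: -161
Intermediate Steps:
j = -1
Y(s, p) = 2*p*s (Y(s, p) = p*s + p*s = 2*p*s)
G = -57 (G = 7 + 8*(-2*2 + 2*(-1)*2) = 7 + 8*(-4 - 4) = 7 + 8*(-8) = 7 - 64 = -57)
-z(G) = -(104 - 1*(-57)) = -(104 + 57) = -1*161 = -161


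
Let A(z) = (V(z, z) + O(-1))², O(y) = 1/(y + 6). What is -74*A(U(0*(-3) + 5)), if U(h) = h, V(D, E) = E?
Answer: -50024/25 ≈ -2001.0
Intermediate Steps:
O(y) = 1/(6 + y)
A(z) = (⅕ + z)² (A(z) = (z + 1/(6 - 1))² = (z + 1/5)² = (z + ⅕)² = (⅕ + z)²)
-74*A(U(0*(-3) + 5)) = -74*(1 + 5*(0*(-3) + 5))²/25 = -74*(1 + 5*(0 + 5))²/25 = -74*(1 + 5*5)²/25 = -74*(1 + 25)²/25 = -74*26²/25 = -74*676/25 = -50024/25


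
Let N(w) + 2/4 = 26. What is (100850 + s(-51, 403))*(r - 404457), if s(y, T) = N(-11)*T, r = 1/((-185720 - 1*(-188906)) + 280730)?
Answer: -25521715070485583/567832 ≈ -4.4946e+10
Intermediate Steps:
r = 1/283916 (r = 1/((-185720 + 188906) + 280730) = 1/(3186 + 280730) = 1/283916 ≈ 3.5222e-6)
N(w) = 51/2 (N(w) = -1/2 + 26 = 51/2)
s(y, T) = 51*T/2
(100850 + s(-51, 403))*(r - 404457) = (100850 + (51/2)*403)*(1/283916 - 404457) = (100850 + 20553/2)*(-114831813611/283916) = (222253/2)*(-114831813611/283916) = -25521715070485583/567832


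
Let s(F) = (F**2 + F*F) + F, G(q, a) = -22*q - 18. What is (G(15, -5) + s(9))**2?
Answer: 31329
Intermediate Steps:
G(q, a) = -18 - 22*q
s(F) = F + 2*F**2 (s(F) = (F**2 + F**2) + F = 2*F**2 + F = F + 2*F**2)
(G(15, -5) + s(9))**2 = ((-18 - 22*15) + 9*(1 + 2*9))**2 = ((-18 - 330) + 9*(1 + 18))**2 = (-348 + 9*19)**2 = (-348 + 171)**2 = (-177)**2 = 31329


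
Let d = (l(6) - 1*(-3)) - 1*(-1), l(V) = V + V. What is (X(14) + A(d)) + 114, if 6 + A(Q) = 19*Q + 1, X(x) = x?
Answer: 427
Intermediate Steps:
l(V) = 2*V
d = 16 (d = (2*6 - 1*(-3)) - 1*(-1) = (12 + 3) + 1 = 15 + 1 = 16)
A(Q) = -5 + 19*Q (A(Q) = -6 + (19*Q + 1) = -6 + (1 + 19*Q) = -5 + 19*Q)
(X(14) + A(d)) + 114 = (14 + (-5 + 19*16)) + 114 = (14 + (-5 + 304)) + 114 = (14 + 299) + 114 = 313 + 114 = 427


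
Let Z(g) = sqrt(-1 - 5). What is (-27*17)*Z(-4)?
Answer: -459*I*sqrt(6) ≈ -1124.3*I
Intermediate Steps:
Z(g) = I*sqrt(6) (Z(g) = sqrt(-6) = I*sqrt(6))
(-27*17)*Z(-4) = (-27*17)*(I*sqrt(6)) = -459*I*sqrt(6)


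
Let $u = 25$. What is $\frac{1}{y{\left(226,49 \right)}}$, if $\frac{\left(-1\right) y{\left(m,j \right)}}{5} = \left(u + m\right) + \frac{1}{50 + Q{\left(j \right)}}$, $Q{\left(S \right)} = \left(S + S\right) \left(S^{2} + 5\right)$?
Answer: $- \frac{235838}{295976695} \approx -0.00079681$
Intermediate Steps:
$Q{\left(S \right)} = 2 S \left(5 + S^{2}\right)$
$y{\left(m,j \right)} = -125 - 5 m - \frac{5}{50 + 2 j \left(5 + j^{2}\right)}$ ($y{\left(m,j \right)} = - 5 \left(\left(25 + m\right) + \frac{1}{50 + 2 j \left(5 + j^{2}\right)}\right) = - 5 \left(25 + m + \frac{1}{50 + 2 j \left(5 + j^{2}\right)}\right) = -125 - 5 m - \frac{5}{50 + 2 j \left(5 + j^{2}\right)}$)
$\frac{1}{y{\left(226,49 \right)}} = \frac{1}{\frac{5}{2} \frac{1}{25 + 49 \left(5 + 49^{2}\right)} \left(-1251 - 11300 - 2450 \left(5 + 49^{2}\right) - 98 \cdot 226 \left(5 + 49^{2}\right)\right)} = \frac{1}{\frac{5}{2} \frac{1}{25 + 49 \left(5 + 2401\right)} \left(-1251 - 11300 - 2450 \left(5 + 2401\right) - 98 \cdot 226 \left(5 + 2401\right)\right)} = \frac{1}{\frac{5}{2} \frac{1}{25 + 49 \cdot 2406} \left(-1251 - 11300 - 2450 \cdot 2406 - 98 \cdot 226 \cdot 2406\right)} = \frac{1}{\frac{5}{2} \frac{1}{25 + 117894} \left(-1251 - 11300 - 5894700 - 53288088\right)} = \frac{1}{\frac{5}{2} \cdot \frac{1}{117919} \left(-59195339\right)} = \frac{1}{- \frac{295976695}{235838}} = - \frac{235838}{295976695}$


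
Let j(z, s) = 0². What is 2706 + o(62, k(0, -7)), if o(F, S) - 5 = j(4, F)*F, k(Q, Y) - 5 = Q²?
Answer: 2711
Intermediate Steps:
k(Q, Y) = 5 + Q²
j(z, s) = 0
o(F, S) = 5 (o(F, S) = 5 + 0*F = 5 + 0 = 5)
2706 + o(62, k(0, -7)) = 2706 + 5 = 2711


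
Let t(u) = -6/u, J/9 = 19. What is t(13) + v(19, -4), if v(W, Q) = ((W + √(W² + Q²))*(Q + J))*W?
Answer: 783725/13 + 3173*√377 ≈ 1.2190e+5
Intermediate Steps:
J = 171 (J = 9*19 = 171)
v(W, Q) = W*(171 + Q)*(W + √(Q² + W²)) (v(W, Q) = ((W + √(W² + Q²))*(Q + 171))*W = ((W + √(Q² + W²))*(171 + Q))*W = ((171 + Q)*(W + √(Q² + W²)))*W = W*(171 + Q)*(W + √(Q² + W²)))
t(13) + v(19, -4) = -6/13 + 19*(171*19 + 171*√((-4)² + 19²) - 4*19 - 4*√((-4)² + 19²)) = -6*1/13 + 19*(3249 + 171*√(16 + 361) - 76 - 4*√(16 + 361)) = -6/13 + 19*(3249 + 171*√377 - 76 - 4*√377) = -6/13 + 19*(3173 + 167*√377) = -6/13 + (60287 + 3173*√377) = 783725/13 + 3173*√377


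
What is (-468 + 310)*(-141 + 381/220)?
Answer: 2420481/110 ≈ 22004.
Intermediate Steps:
(-468 + 310)*(-141 + 381/220) = -158*(-141 + 381*(1/220)) = -158*(-141 + 381/220) = -158*(-30639/220) = 2420481/110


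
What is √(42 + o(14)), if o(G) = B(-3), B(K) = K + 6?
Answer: 3*√5 ≈ 6.7082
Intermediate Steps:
B(K) = 6 + K
o(G) = 3 (o(G) = 6 - 3 = 3)
√(42 + o(14)) = √(42 + 3) = √45 = 3*√5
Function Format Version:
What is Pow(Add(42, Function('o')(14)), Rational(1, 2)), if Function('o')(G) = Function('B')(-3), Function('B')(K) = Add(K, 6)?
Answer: Mul(3, Pow(5, Rational(1, 2))) ≈ 6.7082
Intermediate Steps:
Function('B')(K) = Add(6, K)
Function('o')(G) = 3 (Function('o')(G) = Add(6, -3) = 3)
Pow(Add(42, Function('o')(14)), Rational(1, 2)) = Pow(Add(42, 3), Rational(1, 2)) = Pow(45, Rational(1, 2)) = Mul(3, Pow(5, Rational(1, 2)))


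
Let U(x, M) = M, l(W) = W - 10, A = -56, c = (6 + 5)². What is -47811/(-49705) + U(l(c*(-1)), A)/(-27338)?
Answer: 654920299/679417645 ≈ 0.96394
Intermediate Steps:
c = 121 (c = 11² = 121)
l(W) = -10 + W
-47811/(-49705) + U(l(c*(-1)), A)/(-27338) = -47811/(-49705) - 56/(-27338) = -47811*(-1/49705) - 56*(-1/27338) = 47811/49705 + 28/13669 = 654920299/679417645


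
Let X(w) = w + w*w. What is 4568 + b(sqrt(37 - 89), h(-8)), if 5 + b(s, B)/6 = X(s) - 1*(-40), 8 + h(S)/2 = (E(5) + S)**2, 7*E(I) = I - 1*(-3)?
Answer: 4466 + 12*I*sqrt(13) ≈ 4466.0 + 43.267*I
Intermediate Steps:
X(w) = w + w**2
E(I) = 3/7 + I/7 (E(I) = (I - 1*(-3))/7 = (I + 3)/7 = (3 + I)/7 = 3/7 + I/7)
h(S) = -16 + 2*(8/7 + S)**2 (h(S) = -16 + 2*((3/7 + (1/7)*5) + S)**2 = -16 + 2*((3/7 + 5/7) + S)**2 = -16 + 2*(8/7 + S)**2)
b(s, B) = 210 + 6*s*(1 + s) (b(s, B) = -30 + 6*(s*(1 + s) - 1*(-40)) = -30 + 6*(s*(1 + s) + 40) = -30 + 6*(40 + s*(1 + s)) = -30 + (240 + 6*s*(1 + s)) = 210 + 6*s*(1 + s))
4568 + b(sqrt(37 - 89), h(-8)) = 4568 + (210 + 6*sqrt(37 - 89)*(1 + sqrt(37 - 89))) = 4568 + (210 + 6*sqrt(-52)*(1 + sqrt(-52))) = 4568 + (210 + 6*(2*I*sqrt(13))*(1 + 2*I*sqrt(13))) = 4568 + (210 + 12*I*sqrt(13)*(1 + 2*I*sqrt(13))) = 4778 + 12*I*sqrt(13)*(1 + 2*I*sqrt(13))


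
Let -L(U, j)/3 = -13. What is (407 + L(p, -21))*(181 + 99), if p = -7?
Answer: 124880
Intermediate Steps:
L(U, j) = 39 (L(U, j) = -3*(-13) = 39)
(407 + L(p, -21))*(181 + 99) = (407 + 39)*(181 + 99) = 446*280 = 124880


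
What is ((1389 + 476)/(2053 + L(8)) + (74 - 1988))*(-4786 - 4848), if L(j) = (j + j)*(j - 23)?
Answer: 33412802578/1813 ≈ 1.8430e+7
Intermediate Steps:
L(j) = 2*j*(-23 + j) (L(j) = (2*j)*(-23 + j) = 2*j*(-23 + j))
((1389 + 476)/(2053 + L(8)) + (74 - 1988))*(-4786 - 4848) = ((1389 + 476)/(2053 + 2*8*(-23 + 8)) + (74 - 1988))*(-4786 - 4848) = (1865/(2053 + 2*8*(-15)) - 1914)*(-9634) = (1865/(2053 - 240) - 1914)*(-9634) = (1865/1813 - 1914)*(-9634) = -3468217/1813*(-9634) = 33412802578/1813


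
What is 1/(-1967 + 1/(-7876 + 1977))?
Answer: -5899/11603334 ≈ -0.00050839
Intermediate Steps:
1/(-1967 + 1/(-7876 + 1977)) = 1/(-1967 + 1/(-5899)) = 1/(-1967 - 1/5899) = 1/(-11603334/5899) = -5899/11603334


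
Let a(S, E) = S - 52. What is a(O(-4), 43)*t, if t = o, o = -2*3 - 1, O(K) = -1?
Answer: 371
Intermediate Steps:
a(S, E) = -52 + S
o = -7 (o = -6 - 1 = -7)
t = -7
a(O(-4), 43)*t = (-52 - 1)*(-7) = -53*(-7) = 371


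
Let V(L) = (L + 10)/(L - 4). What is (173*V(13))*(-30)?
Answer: -39790/3 ≈ -13263.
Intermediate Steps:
V(L) = (10 + L)/(-4 + L)
(173*V(13))*(-30) = (173*((10 + 13)/(-4 + 13)))*(-30) = (173*(23/9))*(-30) = (3979/9)*(-30) = -39790/3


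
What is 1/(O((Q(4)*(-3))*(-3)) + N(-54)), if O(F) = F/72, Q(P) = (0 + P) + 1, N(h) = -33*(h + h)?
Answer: 8/28517 ≈ 0.00028053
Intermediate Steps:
N(h) = -66*h
Q(P) = 1 + P (Q(P) = P + 1 = 1 + P)
O(F) = F/72 (O(F) = F*(1/72) = F/72)
1/(O((Q(4)*(-3))*(-3)) + N(-54)) = 1/((((1 + 4)*(-3))*(-3))/72 - 66*(-54)) = 1/(((5*(-3))*(-3))/72 + 3564) = 1/((-15*(-3))/72 + 3564) = 1/((1/72)*45 + 3564) = 1/(5/8 + 3564) = 1/(28517/8) = 8/28517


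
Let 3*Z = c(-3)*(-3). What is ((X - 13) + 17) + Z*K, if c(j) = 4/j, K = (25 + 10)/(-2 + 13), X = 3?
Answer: 371/33 ≈ 11.242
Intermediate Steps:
K = 35/11 ≈ 3.1818
Z = 4/3 (Z = ((4/(-3))*(-3))/3 = ((4*(-1/3))*(-3))/3 = (-4/3*(-3))/3 = (1/3)*4 = 4/3 ≈ 1.3333)
((X - 13) + 17) + Z*K = ((3 - 13) + 17) + (4/3)*(35/11) = (-10 + 17) + 140/33 = 7 + 140/33 = 371/33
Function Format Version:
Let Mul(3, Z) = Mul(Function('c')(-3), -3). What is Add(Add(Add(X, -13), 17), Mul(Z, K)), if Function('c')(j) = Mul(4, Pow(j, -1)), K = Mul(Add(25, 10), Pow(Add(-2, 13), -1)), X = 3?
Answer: Rational(371, 33) ≈ 11.242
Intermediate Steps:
K = Rational(35, 11) (K = Mul(35, Pow(11, -1)) = Mul(35, Rational(1, 11)) = Rational(35, 11) ≈ 3.1818)
Z = Rational(4, 3) (Z = Mul(Rational(1, 3), Mul(Mul(4, Pow(-3, -1)), -3)) = Mul(Rational(1, 3), Mul(Mul(4, Rational(-1, 3)), -3)) = Mul(Rational(1, 3), Mul(Rational(-4, 3), -3)) = Mul(Rational(1, 3), 4) = Rational(4, 3) ≈ 1.3333)
Add(Add(Add(X, -13), 17), Mul(Z, K)) = Add(Add(Add(3, -13), 17), Mul(Rational(4, 3), Rational(35, 11))) = Add(Add(-10, 17), Rational(140, 33)) = Add(7, Rational(140, 33)) = Rational(371, 33)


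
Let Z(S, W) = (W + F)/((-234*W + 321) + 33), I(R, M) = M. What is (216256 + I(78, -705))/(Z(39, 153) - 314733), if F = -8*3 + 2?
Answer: -7640851848/11156655515 ≈ -0.68487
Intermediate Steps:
F = -22 (F = -24 + 2 = -22)
Z(S, W) = (-22 + W)/(354 - 234*W) (Z(S, W) = (W - 22)/((-234*W + 321) + 33) = (-22 + W)/((321 - 234*W) + 33) = (-22 + W)/(354 - 234*W))
(216256 + I(78, -705))/(Z(39, 153) - 314733) = (216256 - 705)/((22 - 1*153)/(6*(-59 + 39*153)) - 314733) = 215551/((22 - 153)/(6*(-59 + 5967)) - 314733) = 215551/((1/6)*(-131)/5908 - 314733) = 215551/((1/6)*(1/5908)*(-131) - 314733) = 215551/(-131/35448 - 314733) = 215551/(-11156655515/35448) = 215551*(-35448/11156655515) = -7640851848/11156655515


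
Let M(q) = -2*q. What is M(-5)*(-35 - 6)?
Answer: -410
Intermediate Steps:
M(-5)*(-35 - 6) = (-2*(-5))*(-35 - 6) = 10*(-41) = -410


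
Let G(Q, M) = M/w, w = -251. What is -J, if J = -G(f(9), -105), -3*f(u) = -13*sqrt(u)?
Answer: 105/251 ≈ 0.41833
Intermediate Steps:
f(u) = 13*sqrt(u)/3 (f(u) = -(-13)*sqrt(u)/3 = 13*sqrt(u)/3)
G(Q, M) = -M/251 (G(Q, M) = M/(-251) = M*(-1/251) = -M/251)
J = -105/251 (J = -(-1)*(-105)/251 = -1*105/251 = -105/251 ≈ -0.41833)
-J = -1*(-105/251) = 105/251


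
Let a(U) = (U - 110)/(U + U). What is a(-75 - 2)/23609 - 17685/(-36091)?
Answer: 5845965857/11929013866 ≈ 0.49006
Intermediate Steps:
a(U) = (-110 + U)/(2*U) (a(U) = (-110 + U)/((2*U)) = (-110 + U)*(1/(2*U)) = (-110 + U)/(2*U))
a(-75 - 2)/23609 - 17685/(-36091) = ((-110 + (-75 - 2))/(2*(-75 - 2)))/23609 - 17685/(-36091) = ((1/2)*(-110 - 77)/(-77))*(1/23609) - 17685*(-1/36091) = ((1/2)*(-1/77)*(-187))*(1/23609) + 17685/36091 = (17/14)*(1/23609) + 17685/36091 = 17/330526 + 17685/36091 = 5845965857/11929013866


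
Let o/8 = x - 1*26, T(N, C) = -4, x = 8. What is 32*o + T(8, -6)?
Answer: -4612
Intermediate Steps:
o = -144 (o = 8*(8 - 1*26) = 8*(8 - 26) = 8*(-18) = -144)
32*o + T(8, -6) = 32*(-144) - 4 = -4608 - 4 = -4612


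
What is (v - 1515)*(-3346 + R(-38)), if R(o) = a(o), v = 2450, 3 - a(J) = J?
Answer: -3090175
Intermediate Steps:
a(J) = 3 - J
R(o) = 3 - o
(v - 1515)*(-3346 + R(-38)) = (2450 - 1515)*(-3346 + (3 - 1*(-38))) = 935*(-3346 + (3 + 38)) = 935*(-3346 + 41) = 935*(-3305) = -3090175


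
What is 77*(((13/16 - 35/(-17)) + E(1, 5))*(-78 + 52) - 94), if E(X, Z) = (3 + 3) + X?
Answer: -3672053/136 ≈ -27000.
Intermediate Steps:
E(X, Z) = 6 + X
77*(((13/16 - 35/(-17)) + E(1, 5))*(-78 + 52) - 94) = 77*(((13/16 - 35/(-17)) + (6 + 1))*(-78 + 52) - 94) = 77*(((13*(1/16) - 35*(-1/17)) + 7)*(-26) - 94) = 77*(((13/16 + 35/17) + 7)*(-26) - 94) = 77*((781/272 + 7)*(-26) - 94) = 77*((2685/272)*(-26) - 94) = 77*(-34905/136 - 94) = 77*(-47689/136) = -3672053/136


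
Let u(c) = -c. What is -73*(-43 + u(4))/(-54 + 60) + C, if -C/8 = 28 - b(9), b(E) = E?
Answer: 2519/6 ≈ 419.83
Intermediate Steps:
C = -152 (C = -8*(28 - 1*9) = -8*(28 - 9) = -8*19 = -152)
-73*(-43 + u(4))/(-54 + 60) + C = -73*(-43 - 1*4)/(-54 + 60) - 152 = -73*(-43 - 4)/6 - 152 = -(-3431)/6 - 152 = -73*(-47/6) - 152 = 3431/6 - 152 = 2519/6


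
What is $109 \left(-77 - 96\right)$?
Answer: $-18857$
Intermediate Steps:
$109 \left(-77 - 96\right) = 109 \left(-173\right) = -18857$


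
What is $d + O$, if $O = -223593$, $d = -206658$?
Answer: $-430251$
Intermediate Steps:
$d + O = -206658 - 223593 = -430251$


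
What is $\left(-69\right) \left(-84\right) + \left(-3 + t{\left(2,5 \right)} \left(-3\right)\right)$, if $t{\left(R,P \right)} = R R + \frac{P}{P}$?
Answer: $5778$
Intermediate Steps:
$t{\left(R,P \right)} = 1 + R^{2}$ ($t{\left(R,P \right)} = R^{2} + 1 = 1 + R^{2}$)
$\left(-69\right) \left(-84\right) + \left(-3 + t{\left(2,5 \right)} \left(-3\right)\right) = \left(-69\right) \left(-84\right) + \left(-3 + \left(1 + 2^{2}\right) \left(-3\right)\right) = 5796 + \left(-3 + \left(1 + 4\right) \left(-3\right)\right) = 5796 + \left(-3 + 5 \left(-3\right)\right) = 5796 - 18 = 5778$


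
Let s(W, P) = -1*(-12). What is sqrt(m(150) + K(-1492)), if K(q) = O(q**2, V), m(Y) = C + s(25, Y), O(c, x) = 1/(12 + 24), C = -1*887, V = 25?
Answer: I*sqrt(31499)/6 ≈ 29.58*I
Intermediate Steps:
s(W, P) = 12
C = -887
O(c, x) = 1/36
m(Y) = -875 (m(Y) = -887 + 12 = -875)
K(q) = 1/36
sqrt(m(150) + K(-1492)) = sqrt(-875 + 1/36) = sqrt(-31499/36) = I*sqrt(31499)/6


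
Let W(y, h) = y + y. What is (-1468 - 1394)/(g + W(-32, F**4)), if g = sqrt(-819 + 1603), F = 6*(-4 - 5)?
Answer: 159/2 ≈ 79.500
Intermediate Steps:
F = -54 (F = 6*(-9) = -54)
g = 28 (g = sqrt(784) = 28)
W(y, h) = 2*y
(-1468 - 1394)/(g + W(-32, F**4)) = (-1468 - 1394)/(28 + 2*(-32)) = -2862/(28 - 64) = -2862/(-36) = -2862*(-1/36) = 159/2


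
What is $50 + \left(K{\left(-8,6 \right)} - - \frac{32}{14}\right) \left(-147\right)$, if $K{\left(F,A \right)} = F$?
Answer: $890$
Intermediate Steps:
$50 + \left(K{\left(-8,6 \right)} - - \frac{32}{14}\right) \left(-147\right) = 50 + \left(-8 - - \frac{32}{14}\right) \left(-147\right) = 50 + \left(-8 - \left(-32\right) \frac{1}{14}\right) \left(-147\right) = 50 + \left(-8 - - \frac{16}{7}\right) \left(-147\right) = 50 + \left(-8 + \frac{16}{7}\right) \left(-147\right) = 50 - -840 = 50 + 840 = 890$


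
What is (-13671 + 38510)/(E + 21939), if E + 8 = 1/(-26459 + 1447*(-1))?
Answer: 693157134/612006485 ≈ 1.1326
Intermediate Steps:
E = -223249/27906 (E = -8 + 1/(-26459 + 1447*(-1)) = -8 + 1/(-26459 - 1447) = -8 + 1/(-27906) = -8 - 1/27906 = -223249/27906 ≈ -8.0000)
(-13671 + 38510)/(E + 21939) = (-13671 + 38510)/(-223249/27906 + 21939) = 24839/(612006485/27906) = 24839*(27906/612006485) = 693157134/612006485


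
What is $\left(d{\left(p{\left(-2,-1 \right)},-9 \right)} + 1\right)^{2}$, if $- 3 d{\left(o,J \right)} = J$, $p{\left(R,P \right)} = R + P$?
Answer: $16$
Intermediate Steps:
$p{\left(R,P \right)} = P + R$
$d{\left(o,J \right)} = - \frac{J}{3}$
$\left(d{\left(p{\left(-2,-1 \right)},-9 \right)} + 1\right)^{2} = \left(\left(- \frac{1}{3}\right) \left(-9\right) + 1\right)^{2} = \left(3 + 1\right)^{2} = 4^{2} = 16$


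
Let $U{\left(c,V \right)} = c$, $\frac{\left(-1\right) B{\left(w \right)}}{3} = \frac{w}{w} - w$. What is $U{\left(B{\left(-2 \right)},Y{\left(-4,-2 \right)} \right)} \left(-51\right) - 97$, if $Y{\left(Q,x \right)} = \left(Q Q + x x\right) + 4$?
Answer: $362$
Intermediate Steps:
$Y{\left(Q,x \right)} = 4 + Q^{2} + x^{2}$ ($Y{\left(Q,x \right)} = \left(Q^{2} + x^{2}\right) + 4 = 4 + Q^{2} + x^{2}$)
$B{\left(w \right)} = -3 + 3 w$ ($B{\left(w \right)} = - 3 \left(\frac{w}{w} - w\right) = - 3 \left(1 - w\right) = -3 + 3 w$)
$U{\left(B{\left(-2 \right)},Y{\left(-4,-2 \right)} \right)} \left(-51\right) - 97 = \left(-3 + 3 \left(-2\right)\right) \left(-51\right) - 97 = \left(-3 - 6\right) \left(-51\right) - 97 = \left(-9\right) \left(-51\right) - 97 = 459 - 97 = 362$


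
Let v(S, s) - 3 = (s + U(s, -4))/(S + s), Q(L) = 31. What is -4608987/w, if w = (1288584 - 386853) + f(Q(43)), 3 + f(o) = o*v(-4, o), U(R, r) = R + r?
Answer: -4014279/785515 ≈ -5.1104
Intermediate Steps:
v(S, s) = 3 + (-4 + 2*s)/(S + s) (v(S, s) = 3 + (s + (s - 4))/(S + s) = 3 + (s + (-4 + s))/(S + s) = 3 + (-4 + 2*s)/(S + s))
f(o) = -3 + o*(-16 + 5*o)/(-4 + o) (f(o) = -3 + o*((-4 + 3*(-4) + 5*o)/(-4 + o)) = -3 + o*((-4 - 12 + 5*o)/(-4 + o)) = -3 + o*((-16 + 5*o)/(-4 + o)) = -3 + o*(-16 + 5*o)/(-4 + o))
w = 24350965/27 (w = (1288584 - 386853) + (12 - 19*31 + 5*31²)/(-4 + 31) = 901731 + (12 - 589 + 5*961)/27 = 901731 + (12 - 589 + 4805)/27 = 901731 + (1/27)*4228 = 901731 + 4228/27 = 24350965/27 ≈ 9.0189e+5)
-4608987/w = -4608987/24350965/27 = -4608987*27/24350965 = -4014279/785515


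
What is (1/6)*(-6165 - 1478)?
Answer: -7643/6 ≈ -1273.8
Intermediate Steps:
(1/6)*(-6165 - 1478) = (1*(⅙))*(-7643) = (⅙)*(-7643) = -7643/6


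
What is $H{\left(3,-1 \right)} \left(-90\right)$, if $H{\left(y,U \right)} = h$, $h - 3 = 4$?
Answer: $-630$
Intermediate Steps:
$h = 7$ ($h = 3 + 4 = 7$)
$H{\left(y,U \right)} = 7$
$H{\left(3,-1 \right)} \left(-90\right) = 7 \left(-90\right) = -630$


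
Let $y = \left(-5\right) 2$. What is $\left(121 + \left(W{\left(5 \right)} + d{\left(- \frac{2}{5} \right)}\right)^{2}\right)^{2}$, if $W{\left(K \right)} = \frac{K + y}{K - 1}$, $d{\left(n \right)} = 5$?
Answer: $\frac{4669921}{256} \approx 18242.0$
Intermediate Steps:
$y = -10$
$W{\left(K \right)} = \frac{-10 + K}{-1 + K}$ ($W{\left(K \right)} = \frac{K - 10}{K - 1} = \frac{-10 + K}{-1 + K}$)
$\left(121 + \left(W{\left(5 \right)} + d{\left(- \frac{2}{5} \right)}\right)^{2}\right)^{2} = \left(121 + \left(\frac{-10 + 5}{-1 + 5} + 5\right)^{2}\right)^{2} = \left(121 + \left(\frac{1}{4} \left(-5\right) + 5\right)^{2}\right)^{2} = \left(121 + \left(- \frac{5}{4} + 5\right)^{2}\right)^{2} = \left(121 + \left(\frac{15}{4}\right)^{2}\right)^{2} = \left(121 + \frac{225}{16}\right)^{2} = \left(\frac{2161}{16}\right)^{2} = \frac{4669921}{256}$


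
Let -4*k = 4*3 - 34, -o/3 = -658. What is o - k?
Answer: 3937/2 ≈ 1968.5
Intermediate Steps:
o = 1974 (o = -3*(-658) = 1974)
k = 11/2 (k = -(4*3 - 34)/4 = -(12 - 34)/4 = -¼*(-22) = 11/2 ≈ 5.5000)
o - k = 1974 - 1*11/2 = 1974 - 11/2 = 3937/2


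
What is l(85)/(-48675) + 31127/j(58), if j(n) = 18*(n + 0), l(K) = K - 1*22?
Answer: 505013651/16938900 ≈ 29.814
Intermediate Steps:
l(K) = -22 + K (l(K) = K - 22 = -22 + K)
j(n) = 18*n
l(85)/(-48675) + 31127/j(58) = (-22 + 85)/(-48675) + 31127/((18*58)) = 63*(-1/48675) + 31127/1044 = -21/16225 + 31127*(1/1044) = -21/16225 + 31127/1044 = 505013651/16938900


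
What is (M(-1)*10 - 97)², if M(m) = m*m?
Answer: 7569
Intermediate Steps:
M(m) = m²
(M(-1)*10 - 97)² = ((-1)²*10 - 97)² = (1*10 - 97)² = (10 - 97)² = (-87)² = 7569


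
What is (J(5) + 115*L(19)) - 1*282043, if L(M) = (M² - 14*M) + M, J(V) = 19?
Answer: -268914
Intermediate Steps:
L(M) = M² - 13*M
(J(5) + 115*L(19)) - 1*282043 = (19 + 115*(19*(-13 + 19))) - 1*282043 = (19 + 115*(19*6)) - 282043 = (19 + 115*114) - 282043 = (19 + 13110) - 282043 = 13129 - 282043 = -268914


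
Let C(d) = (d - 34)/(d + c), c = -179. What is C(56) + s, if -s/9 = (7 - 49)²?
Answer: -1952770/123 ≈ -15876.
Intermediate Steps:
s = -15876 (s = -9*(7 - 49)² = -9*(-42)² = -9*1764 = -15876)
C(d) = (-34 + d)/(-179 + d) (C(d) = (d - 34)/(d - 179) = (-34 + d)/(-179 + d))
C(56) + s = (-34 + 56)/(-179 + 56) - 15876 = 22/(-123) - 15876 = -1/123*22 - 15876 = -22/123 - 15876 = -1952770/123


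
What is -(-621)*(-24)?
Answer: -14904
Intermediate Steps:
-(-621)*(-24) = -207*72 = -14904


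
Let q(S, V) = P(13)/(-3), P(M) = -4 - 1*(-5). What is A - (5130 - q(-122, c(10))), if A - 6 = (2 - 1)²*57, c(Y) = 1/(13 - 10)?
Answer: -15202/3 ≈ -5067.3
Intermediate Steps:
P(M) = 1 (P(M) = -4 + 5 = 1)
c(Y) = ⅓ (c(Y) = 1/3 = ⅓)
q(S, V) = -⅓ (q(S, V) = 1/(-3) = 1*(-⅓) = -⅓)
A = 63 (A = 6 + (2 - 1)²*57 = 6 + 1²*57 = 6 + 1*57 = 6 + 57 = 63)
A - (5130 - q(-122, c(10))) = 63 - (5130 - 1*(-⅓)) = 63 - (5130 + ⅓) = 63 - 1*15391/3 = 63 - 15391/3 = -15202/3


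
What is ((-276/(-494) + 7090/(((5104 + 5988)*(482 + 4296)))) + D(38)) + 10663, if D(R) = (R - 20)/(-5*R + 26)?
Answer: 2861570962288245/268353226076 ≈ 10663.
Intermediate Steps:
D(R) = (-20 + R)/(26 - 5*R)
((-276/(-494) + 7090/(((5104 + 5988)*(482 + 4296)))) + D(38)) + 10663 = ((-276/(-494) + 7090/(((5104 + 5988)*(482 + 4296)))) + (20 - 1*38)/(-26 + 5*38)) + 10663 = ((-276*(-1/494) + 7090/((11092*4778))) + (20 - 38)/(-26 + 190)) + 10663 = ((138/247 + 7090/52997576) - 18/164) + 10663 = ((138/247 + 7090*(1/52997576)) + (1/164)*(-18)) + 10663 = ((138/247 + 3545/26498788) - 9/82) + 10663 = (3657708359/6545200636 - 9/82) + 10663 = 120512639857/268353226076 + 10663 = 2861570962288245/268353226076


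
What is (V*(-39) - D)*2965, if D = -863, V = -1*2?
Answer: 2790065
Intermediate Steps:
V = -2
(V*(-39) - D)*2965 = (-2*(-39) - 1*(-863))*2965 = (78 + 863)*2965 = 941*2965 = 2790065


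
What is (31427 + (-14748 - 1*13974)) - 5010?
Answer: -2305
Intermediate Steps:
(31427 + (-14748 - 1*13974)) - 5010 = (31427 + (-14748 - 13974)) - 5010 = (31427 - 28722) - 5010 = 2705 - 5010 = -2305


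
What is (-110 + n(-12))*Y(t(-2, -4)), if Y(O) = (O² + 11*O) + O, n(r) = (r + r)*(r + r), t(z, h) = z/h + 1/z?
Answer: 0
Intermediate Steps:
t(z, h) = 1/z + z/h (t(z, h) = z/h + 1/z = 1/z + z/h)
n(r) = 4*r² (n(r) = (2*r)*(2*r) = 4*r²)
Y(O) = O² + 12*O
(-110 + n(-12))*Y(t(-2, -4)) = (-110 + 4*(-12)²)*((1/(-2) - 2/(-4))*(12 + (1/(-2) - 2/(-4)))) = (-110 + 4*144)*((-½ - 2*(-¼))*(12 + (-½ - 2*(-¼)))) = (-110 + 576)*((-½ + ½)*(12 + (-½ + ½))) = 466*(0*(12 + 0)) = 466*(0*12) = 466*0 = 0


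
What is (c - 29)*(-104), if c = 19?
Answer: 1040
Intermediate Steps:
(c - 29)*(-104) = (19 - 29)*(-104) = -10*(-104) = 1040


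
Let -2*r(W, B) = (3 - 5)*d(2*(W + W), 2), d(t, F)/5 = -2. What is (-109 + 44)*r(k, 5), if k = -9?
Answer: 650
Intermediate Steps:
d(t, F) = -10 (d(t, F) = 5*(-2) = -10)
r(W, B) = -10 (r(W, B) = -(3 - 5)*(-10)/2 = -(-1)*(-10) = -½*20 = -10)
(-109 + 44)*r(k, 5) = (-109 + 44)*(-10) = -65*(-10) = 650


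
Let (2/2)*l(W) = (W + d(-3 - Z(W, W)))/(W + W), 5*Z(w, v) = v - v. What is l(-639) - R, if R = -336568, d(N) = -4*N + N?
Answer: 23896363/71 ≈ 3.3657e+5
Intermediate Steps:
Z(w, v) = 0 (Z(w, v) = (v - v)/5 = (1/5)*0 = 0)
d(N) = -3*N
l(W) = (9 + W)/(2*W) (l(W) = (W - 3*(-3 - 1*0))/(W + W) = (W - 3*(-3 + 0))/((2*W)) = (W - 3*(-3))*(1/(2*W)) = (W + 9)*(1/(2*W)) = (9 + W)*(1/(2*W)) = (9 + W)/(2*W))
l(-639) - R = (1/2)*(9 - 639)/(-639) - 1*(-336568) = (1/2)*(-1/639)*(-630) + 336568 = 35/71 + 336568 = 23896363/71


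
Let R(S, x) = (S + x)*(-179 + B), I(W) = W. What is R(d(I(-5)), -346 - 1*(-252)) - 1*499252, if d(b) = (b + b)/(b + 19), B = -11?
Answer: -3368794/7 ≈ -4.8126e+5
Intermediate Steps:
d(b) = 2*b/(19 + b) (d(b) = (2*b)/(19 + b) = 2*b/(19 + b))
R(S, x) = -190*S - 190*x (R(S, x) = (S + x)*(-179 - 11) = (S + x)*(-190) = -190*S - 190*x)
R(d(I(-5)), -346 - 1*(-252)) - 1*499252 = (-380*(-5)/(19 - 5) - 190*(-346 - 1*(-252))) - 1*499252 = (-380*(-5)/14 - 190*(-346 + 252)) - 499252 = (-380*(-5)/14 - 190*(-94)) - 499252 = (-190*(-5/7) + 17860) - 499252 = (950/7 + 17860) - 499252 = 125970/7 - 499252 = -3368794/7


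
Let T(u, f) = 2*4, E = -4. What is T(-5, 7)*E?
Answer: -32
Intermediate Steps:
T(u, f) = 8
T(-5, 7)*E = 8*(-4) = -32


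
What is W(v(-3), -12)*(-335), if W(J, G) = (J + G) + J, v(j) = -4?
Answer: 6700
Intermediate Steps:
W(J, G) = G + 2*J (W(J, G) = (G + J) + J = G + 2*J)
W(v(-3), -12)*(-335) = (-12 + 2*(-4))*(-335) = (-12 - 8)*(-335) = -20*(-335) = 6700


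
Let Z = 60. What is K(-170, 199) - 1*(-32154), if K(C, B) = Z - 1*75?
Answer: 32139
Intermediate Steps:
K(C, B) = -15 (K(C, B) = 60 - 1*75 = 60 - 75 = -15)
K(-170, 199) - 1*(-32154) = -15 - 1*(-32154) = -15 + 32154 = 32139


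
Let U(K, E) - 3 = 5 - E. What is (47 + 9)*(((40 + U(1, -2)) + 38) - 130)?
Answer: -2352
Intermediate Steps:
U(K, E) = 8 - E (U(K, E) = 3 + (5 - E) = 8 - E)
(47 + 9)*(((40 + U(1, -2)) + 38) - 130) = (47 + 9)*(((40 + (8 - 1*(-2))) + 38) - 130) = 56*(((40 + (8 + 2)) + 38) - 130) = 56*(((40 + 10) + 38) - 130) = 56*((50 + 38) - 130) = 56*(88 - 130) = 56*(-42) = -2352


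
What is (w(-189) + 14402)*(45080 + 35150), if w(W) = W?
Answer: 1140308990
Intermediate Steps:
(w(-189) + 14402)*(45080 + 35150) = (-189 + 14402)*(45080 + 35150) = 14213*80230 = 1140308990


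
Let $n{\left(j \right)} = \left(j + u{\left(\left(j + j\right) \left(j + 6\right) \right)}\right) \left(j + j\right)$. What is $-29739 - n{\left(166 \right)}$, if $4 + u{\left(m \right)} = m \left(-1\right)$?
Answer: $18875005$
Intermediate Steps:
$u{\left(m \right)} = -4 - m$ ($u{\left(m \right)} = -4 + m \left(-1\right) = -4 - m$)
$n{\left(j \right)} = 2 j \left(-4 + j - 2 j \left(6 + j\right)\right)$ ($n{\left(j \right)} = \left(j - \left(4 + \left(j + j\right) \left(j + 6\right)\right)\right) \left(j + j\right) = \left(j - \left(4 + 2 j \left(6 + j\right)\right)\right) 2 j = \left(-4 + j - 2 j \left(6 + j\right)\right) 2 j = 2 j \left(-4 + j - 2 j \left(6 + j\right)\right)$)
$-29739 - n{\left(166 \right)} = -29739 - \left(-2\right) 166 \left(4 - 166 + 2 \cdot 166 \left(6 + 166\right)\right) = -29739 - \left(-2\right) 166 \left(4 - 166 + 2 \cdot 166 \cdot 172\right) = -29739 - \left(-2\right) 166 \left(4 - 166 + 57104\right) = -29739 - \left(-2\right) 166 \cdot 56942 = -29739 - -18904744 = -29739 + 18904744 = 18875005$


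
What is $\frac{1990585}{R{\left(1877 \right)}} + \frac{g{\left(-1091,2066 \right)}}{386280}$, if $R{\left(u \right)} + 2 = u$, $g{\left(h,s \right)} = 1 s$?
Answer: $\frac{5126180317}{4828500} \approx 1061.7$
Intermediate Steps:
$g{\left(h,s \right)} = s$
$R{\left(u \right)} = -2 + u$
$\frac{1990585}{R{\left(1877 \right)}} + \frac{g{\left(-1091,2066 \right)}}{386280} = \frac{1990585}{-2 + 1877} + \frac{2066}{386280} = \frac{1990585}{1875} + 2066 \cdot \frac{1}{386280} = 1990585 \cdot \frac{1}{1875} + \frac{1033}{193140} = \frac{398117}{375} + \frac{1033}{193140} = \frac{5126180317}{4828500}$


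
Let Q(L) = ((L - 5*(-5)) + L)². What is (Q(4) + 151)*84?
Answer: 104160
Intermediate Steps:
Q(L) = (25 + 2*L)² (Q(L) = ((L + 25) + L)² = ((25 + L) + L)² = (25 + 2*L)²)
(Q(4) + 151)*84 = ((25 + 2*4)² + 151)*84 = ((25 + 8)² + 151)*84 = (33² + 151)*84 = (1089 + 151)*84 = 1240*84 = 104160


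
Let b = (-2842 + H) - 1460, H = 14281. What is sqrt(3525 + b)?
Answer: 8*sqrt(211) ≈ 116.21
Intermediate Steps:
b = 9979 (b = (-2842 + 14281) - 1460 = 11439 - 1460 = 9979)
sqrt(3525 + b) = sqrt(3525 + 9979) = sqrt(13504) = 8*sqrt(211)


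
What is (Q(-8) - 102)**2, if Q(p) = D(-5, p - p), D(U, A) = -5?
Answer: 11449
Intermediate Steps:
Q(p) = -5
(Q(-8) - 102)**2 = (-5 - 102)**2 = (-107)**2 = 11449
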